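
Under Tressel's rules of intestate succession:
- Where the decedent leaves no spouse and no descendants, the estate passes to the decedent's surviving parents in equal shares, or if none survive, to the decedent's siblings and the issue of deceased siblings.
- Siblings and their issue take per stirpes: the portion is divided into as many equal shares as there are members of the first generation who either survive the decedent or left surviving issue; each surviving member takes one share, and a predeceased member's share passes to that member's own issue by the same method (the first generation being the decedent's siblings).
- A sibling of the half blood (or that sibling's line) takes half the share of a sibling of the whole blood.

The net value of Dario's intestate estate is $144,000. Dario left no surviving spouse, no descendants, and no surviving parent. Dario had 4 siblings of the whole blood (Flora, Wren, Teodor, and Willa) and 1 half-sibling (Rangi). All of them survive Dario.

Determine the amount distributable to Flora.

Flora receives $32,000.

The entire $144,000 passes to the siblings and their issue.
Counting each half-blood sibling's line as half a unit, there are 9/2 units in $144,000, so one unit is $32,000. Whole-blood lines (Flora, Wren, Teodor, and Willa) take $32,000 each; half-blood lines (Rangi) take $16,000 each.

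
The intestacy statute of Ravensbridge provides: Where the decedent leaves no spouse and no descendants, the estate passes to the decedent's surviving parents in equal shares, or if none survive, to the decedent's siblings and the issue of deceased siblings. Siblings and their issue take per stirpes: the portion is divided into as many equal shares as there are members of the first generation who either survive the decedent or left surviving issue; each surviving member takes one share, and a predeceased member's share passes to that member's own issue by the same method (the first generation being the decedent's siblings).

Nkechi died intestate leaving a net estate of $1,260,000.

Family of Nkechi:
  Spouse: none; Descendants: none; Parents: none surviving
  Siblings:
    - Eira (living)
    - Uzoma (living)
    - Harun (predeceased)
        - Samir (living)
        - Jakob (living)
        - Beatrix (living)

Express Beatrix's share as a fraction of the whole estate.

Beatrix receives 1/9 of the estate.

The entire $1,260,000 passes to the siblings and their issue.
That amount ($1,260,000) is divided into 3 shares of $420,000: Eira and Uzoma each take $420,000; Harun's $420,000 share passes to Harun's issue.
Harun's share ($420,000) is divided into 3 shares of $140,000: Samir, Jakob, and Beatrix each take $140,000.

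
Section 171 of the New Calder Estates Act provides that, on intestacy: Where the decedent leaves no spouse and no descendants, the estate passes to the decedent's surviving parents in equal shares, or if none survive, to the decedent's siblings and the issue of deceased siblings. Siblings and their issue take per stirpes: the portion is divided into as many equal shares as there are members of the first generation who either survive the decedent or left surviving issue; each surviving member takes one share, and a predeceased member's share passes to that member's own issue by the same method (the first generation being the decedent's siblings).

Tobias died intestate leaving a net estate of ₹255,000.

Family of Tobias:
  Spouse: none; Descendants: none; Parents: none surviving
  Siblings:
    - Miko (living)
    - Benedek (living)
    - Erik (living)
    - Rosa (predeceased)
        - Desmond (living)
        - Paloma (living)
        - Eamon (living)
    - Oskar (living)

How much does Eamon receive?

The entire ₹255,000 passes to the siblings and their issue.
That amount (₹255,000) is divided into 5 shares of ₹51,000: Miko, Benedek, Erik, and Oskar each take ₹51,000; Rosa's ₹51,000 share passes to Rosa's issue.
Rosa's share (₹51,000) is divided into 3 shares of ₹17,000: Desmond, Paloma, and Eamon each take ₹17,000.

Eamon receives ₹17,000.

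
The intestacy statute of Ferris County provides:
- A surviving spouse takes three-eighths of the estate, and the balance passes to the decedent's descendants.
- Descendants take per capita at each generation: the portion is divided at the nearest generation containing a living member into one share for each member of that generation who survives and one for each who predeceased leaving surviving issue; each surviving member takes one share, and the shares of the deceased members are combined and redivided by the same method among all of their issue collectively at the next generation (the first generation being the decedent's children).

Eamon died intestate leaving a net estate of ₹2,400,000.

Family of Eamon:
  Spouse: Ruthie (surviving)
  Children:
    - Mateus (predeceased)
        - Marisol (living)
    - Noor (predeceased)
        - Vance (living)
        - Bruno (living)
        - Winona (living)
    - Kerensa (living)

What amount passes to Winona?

Winona receives ₹250,000.

Ruthie takes three-eighths of ₹2,400,000 = ₹900,000. The remaining ₹1,500,000 passes to the descendants.
The descendants' portion (₹1,500,000) is divided at the children's generation into 3 shares of ₹500,000. Kerensa takes ₹500,000. The 2 shares of the deceased (Mateus and Noor) are combined into a pool of ₹1,000,000.
That pool (₹1,000,000) is divided at the grandchildren's generation equally among Marisol, Vance, Bruno, and Winona: ₹250,000 each.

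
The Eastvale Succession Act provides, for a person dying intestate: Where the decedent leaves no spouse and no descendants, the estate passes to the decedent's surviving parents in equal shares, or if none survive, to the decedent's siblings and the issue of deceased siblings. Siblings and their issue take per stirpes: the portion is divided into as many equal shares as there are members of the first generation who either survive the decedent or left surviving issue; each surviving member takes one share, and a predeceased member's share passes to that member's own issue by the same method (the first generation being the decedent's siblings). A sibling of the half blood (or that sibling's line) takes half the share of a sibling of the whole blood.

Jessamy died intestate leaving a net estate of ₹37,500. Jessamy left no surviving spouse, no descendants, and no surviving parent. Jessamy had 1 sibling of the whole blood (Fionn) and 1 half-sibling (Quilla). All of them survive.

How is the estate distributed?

The entire ₹37,500 passes to the siblings and their issue.
Counting each half-blood sibling's line as half a unit, there are 3/2 units in ₹37,500, so one unit is ₹25,000. Whole-blood lines (Fionn) take ₹25,000 each; half-blood lines (Quilla) take ₹12,500 each.

Fionn: ₹25,000; Quilla: ₹12,500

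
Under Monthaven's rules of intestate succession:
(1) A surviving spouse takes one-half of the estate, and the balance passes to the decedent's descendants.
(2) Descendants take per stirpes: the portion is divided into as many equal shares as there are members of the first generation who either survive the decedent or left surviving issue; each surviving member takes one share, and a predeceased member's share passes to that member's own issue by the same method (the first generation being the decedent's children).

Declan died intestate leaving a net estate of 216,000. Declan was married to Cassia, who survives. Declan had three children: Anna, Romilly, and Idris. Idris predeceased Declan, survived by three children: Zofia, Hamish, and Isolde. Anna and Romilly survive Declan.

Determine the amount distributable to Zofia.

Zofia receives 12,000.

Cassia takes one-half of 216,000 = 108,000. The remaining 108,000 passes to the descendants.
The descendants' portion (108,000) is divided into 3 shares of 36,000: Anna and Romilly each take 36,000; Idris's 36,000 share passes to Idris's issue.
Idris's share (36,000) is divided into 3 shares of 12,000: Zofia, Hamish, and Isolde each take 12,000.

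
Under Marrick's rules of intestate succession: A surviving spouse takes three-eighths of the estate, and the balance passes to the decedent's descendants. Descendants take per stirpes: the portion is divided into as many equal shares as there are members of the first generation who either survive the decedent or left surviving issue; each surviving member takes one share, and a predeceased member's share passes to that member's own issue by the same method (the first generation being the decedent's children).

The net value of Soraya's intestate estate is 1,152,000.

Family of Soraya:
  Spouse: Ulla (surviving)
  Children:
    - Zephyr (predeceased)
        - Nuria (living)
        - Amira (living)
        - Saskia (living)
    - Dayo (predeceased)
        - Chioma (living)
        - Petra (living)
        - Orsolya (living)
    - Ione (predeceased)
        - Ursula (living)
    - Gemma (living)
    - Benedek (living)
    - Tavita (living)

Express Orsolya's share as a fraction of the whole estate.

Orsolya receives 5/144 of the estate.

Ulla takes three-eighths of 1,152,000 = 432,000. The remaining 720,000 passes to the descendants.
The descendants' portion (720,000) is divided into 6 shares of 120,000: Gemma, Benedek, and Tavita each take 120,000; Zephyr's 120,000 share passes to Zephyr's issue; Dayo's 120,000 share passes to Dayo's issue; Ione's 120,000 share passes to Ione's issue.
Zephyr's share (120,000) is divided into 3 shares of 40,000: Nuria, Amira, and Saskia each take 40,000.
Dayo's share (120,000) is divided into 3 shares of 40,000: Chioma, Petra, and Orsolya each take 40,000.
Ione's share (120,000) passes entirely to Ursula.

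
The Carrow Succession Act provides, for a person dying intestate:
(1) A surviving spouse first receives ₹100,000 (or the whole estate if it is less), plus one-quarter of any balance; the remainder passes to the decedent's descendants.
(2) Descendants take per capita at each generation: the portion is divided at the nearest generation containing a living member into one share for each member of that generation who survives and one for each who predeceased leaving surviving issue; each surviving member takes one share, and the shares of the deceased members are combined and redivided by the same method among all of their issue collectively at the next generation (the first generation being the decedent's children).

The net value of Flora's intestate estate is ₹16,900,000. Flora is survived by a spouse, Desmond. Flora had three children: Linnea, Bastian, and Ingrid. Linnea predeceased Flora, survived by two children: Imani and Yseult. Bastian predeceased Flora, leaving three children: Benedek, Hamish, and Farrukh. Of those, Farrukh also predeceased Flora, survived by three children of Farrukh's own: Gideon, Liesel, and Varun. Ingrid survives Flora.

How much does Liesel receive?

Liesel receives ₹560,000.

Desmond first takes ₹100,000, leaving a balance of ₹16,800,000. Desmond then takes one-quarter of the balance (₹4,200,000), for a total of ₹4,300,000. The remaining ₹12,600,000 passes to the descendants.
The descendants' portion (₹12,600,000) is divided at the children's generation into 3 shares of ₹4,200,000. Ingrid takes ₹4,200,000. The 2 shares of the deceased (Linnea and Bastian) are combined into a pool of ₹8,400,000.
That pool (₹8,400,000) is divided at the grandchildren's generation into 5 shares of ₹1,680,000. Imani, Yseult, Benedek, and Hamish each take ₹1,680,000. The remaining share for the deceased Farrukh (₹1,680,000) is carried to the next generation.
That pool (₹1,680,000) is divided at the great-grandchildren's generation equally among Gideon, Liesel, and Varun: ₹560,000 each.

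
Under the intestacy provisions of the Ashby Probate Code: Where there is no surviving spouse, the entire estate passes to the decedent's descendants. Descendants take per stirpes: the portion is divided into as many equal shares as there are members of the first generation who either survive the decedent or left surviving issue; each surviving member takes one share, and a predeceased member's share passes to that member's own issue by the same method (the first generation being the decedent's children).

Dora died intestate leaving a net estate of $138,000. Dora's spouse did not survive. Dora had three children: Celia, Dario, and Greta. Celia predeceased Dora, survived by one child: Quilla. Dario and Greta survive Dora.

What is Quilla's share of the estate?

The entire $138,000 passes to the descendants.
That amount ($138,000) is divided into 3 shares of $46,000: Dario and Greta each take $46,000; Celia's $46,000 share passes to Celia's issue.
Celia's share ($46,000) passes entirely to Quilla.

Quilla receives $46,000.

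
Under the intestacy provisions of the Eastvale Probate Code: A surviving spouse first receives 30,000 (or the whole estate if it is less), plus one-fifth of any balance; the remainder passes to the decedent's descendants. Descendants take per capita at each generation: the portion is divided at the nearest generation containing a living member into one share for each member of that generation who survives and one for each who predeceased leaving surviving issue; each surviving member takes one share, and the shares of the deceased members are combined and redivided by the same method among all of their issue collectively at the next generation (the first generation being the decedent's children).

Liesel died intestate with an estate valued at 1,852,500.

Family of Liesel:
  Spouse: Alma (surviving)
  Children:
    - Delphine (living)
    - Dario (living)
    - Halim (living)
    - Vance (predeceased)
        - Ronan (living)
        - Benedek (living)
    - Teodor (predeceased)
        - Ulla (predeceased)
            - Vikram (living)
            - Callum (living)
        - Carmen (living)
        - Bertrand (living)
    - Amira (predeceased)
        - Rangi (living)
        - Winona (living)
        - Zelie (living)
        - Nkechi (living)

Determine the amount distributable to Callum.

Callum receives 40,500.

Alma first takes 30,000, leaving a balance of 1,822,500. Alma then takes one-fifth of the balance (364,500), for a total of 394,500. The remaining 1,458,000 passes to the descendants.
The descendants' portion (1,458,000) is divided at the children's generation into 6 shares of 243,000. Delphine, Dario, and Halim each take 243,000. The 3 shares of the deceased (Vance, Teodor, and Amira) are combined into a pool of 729,000.
That pool (729,000) is divided at the grandchildren's generation into 9 shares of 81,000. Ronan, Benedek, Carmen, Bertrand, Rangi, Winona, Zelie, and Nkechi each take 81,000. The remaining share for the deceased Ulla (81,000) is carried to the next generation.
That pool (81,000) is divided at the great-grandchildren's generation equally among Vikram and Callum: 40,500 each.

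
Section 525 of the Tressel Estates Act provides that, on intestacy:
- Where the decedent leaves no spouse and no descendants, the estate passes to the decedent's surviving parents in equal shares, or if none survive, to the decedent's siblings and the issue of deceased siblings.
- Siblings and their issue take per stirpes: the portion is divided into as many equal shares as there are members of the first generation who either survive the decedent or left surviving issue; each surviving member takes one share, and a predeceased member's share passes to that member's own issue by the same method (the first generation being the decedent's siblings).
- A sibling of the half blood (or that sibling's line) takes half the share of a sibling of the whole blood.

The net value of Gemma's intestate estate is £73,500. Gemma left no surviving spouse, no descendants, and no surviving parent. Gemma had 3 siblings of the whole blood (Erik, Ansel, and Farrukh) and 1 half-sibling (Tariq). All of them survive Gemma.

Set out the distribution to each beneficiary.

Erik: £21,000; Ansel: £21,000; Farrukh: £21,000; Tariq: £10,500

The entire £73,500 passes to the siblings and their issue.
Counting each half-blood sibling's line as half a unit, there are 7/2 units in £73,500, so one unit is £21,000. Whole-blood lines (Erik, Ansel, and Farrukh) take £21,000 each; half-blood lines (Tariq) take £10,500 each.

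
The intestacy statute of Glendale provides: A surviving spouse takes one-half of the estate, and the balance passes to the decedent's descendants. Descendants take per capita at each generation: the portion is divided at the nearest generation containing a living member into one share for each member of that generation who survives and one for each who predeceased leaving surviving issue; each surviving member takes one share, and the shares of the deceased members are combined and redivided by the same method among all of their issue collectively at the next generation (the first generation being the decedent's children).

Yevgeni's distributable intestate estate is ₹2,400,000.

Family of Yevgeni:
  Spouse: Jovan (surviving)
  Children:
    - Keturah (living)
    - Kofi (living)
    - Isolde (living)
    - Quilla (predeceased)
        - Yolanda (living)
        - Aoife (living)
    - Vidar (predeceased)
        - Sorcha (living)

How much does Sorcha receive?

Jovan takes one-half of ₹2,400,000 = ₹1,200,000. The remaining ₹1,200,000 passes to the descendants.
The descendants' portion (₹1,200,000) is divided at the children's generation into 5 shares of ₹240,000. Keturah, Kofi, and Isolde each take ₹240,000. The 2 shares of the deceased (Quilla and Vidar) are combined into a pool of ₹480,000.
That pool (₹480,000) is divided at the grandchildren's generation equally among Yolanda, Aoife, and Sorcha: ₹160,000 each.

Sorcha receives ₹160,000.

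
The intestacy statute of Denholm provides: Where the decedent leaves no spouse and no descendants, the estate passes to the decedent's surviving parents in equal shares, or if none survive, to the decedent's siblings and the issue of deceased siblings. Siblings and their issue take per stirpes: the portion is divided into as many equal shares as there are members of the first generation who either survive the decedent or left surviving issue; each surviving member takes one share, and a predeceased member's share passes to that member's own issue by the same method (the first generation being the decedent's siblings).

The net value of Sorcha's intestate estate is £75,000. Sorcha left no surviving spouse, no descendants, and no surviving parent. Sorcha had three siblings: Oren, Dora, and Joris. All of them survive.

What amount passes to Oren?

Oren receives £25,000.

The entire £75,000 passes to the siblings and their issue.
That amount (£75,000) is divided into 3 shares of £25,000: Oren, Dora, and Joris each take £25,000.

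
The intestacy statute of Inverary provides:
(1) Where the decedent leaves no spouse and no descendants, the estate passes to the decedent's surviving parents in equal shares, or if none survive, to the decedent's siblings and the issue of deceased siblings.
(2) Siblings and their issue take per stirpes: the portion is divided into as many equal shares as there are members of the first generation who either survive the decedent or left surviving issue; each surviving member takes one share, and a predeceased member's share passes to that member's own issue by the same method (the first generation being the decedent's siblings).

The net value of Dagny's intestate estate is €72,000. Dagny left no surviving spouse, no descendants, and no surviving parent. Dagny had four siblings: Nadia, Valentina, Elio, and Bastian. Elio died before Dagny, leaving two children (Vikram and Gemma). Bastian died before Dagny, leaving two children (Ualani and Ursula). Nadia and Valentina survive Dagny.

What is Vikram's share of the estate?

Vikram receives €9,000.

The entire €72,000 passes to the siblings and their issue.
That amount (€72,000) is divided into 4 shares of €18,000: Nadia and Valentina each take €18,000; Elio's €18,000 share passes to Elio's issue; Bastian's €18,000 share passes to Bastian's issue.
Elio's share (€18,000) is divided into 2 shares of €9,000: Vikram and Gemma each take €9,000.
Bastian's share (€18,000) is divided into 2 shares of €9,000: Ualani and Ursula each take €9,000.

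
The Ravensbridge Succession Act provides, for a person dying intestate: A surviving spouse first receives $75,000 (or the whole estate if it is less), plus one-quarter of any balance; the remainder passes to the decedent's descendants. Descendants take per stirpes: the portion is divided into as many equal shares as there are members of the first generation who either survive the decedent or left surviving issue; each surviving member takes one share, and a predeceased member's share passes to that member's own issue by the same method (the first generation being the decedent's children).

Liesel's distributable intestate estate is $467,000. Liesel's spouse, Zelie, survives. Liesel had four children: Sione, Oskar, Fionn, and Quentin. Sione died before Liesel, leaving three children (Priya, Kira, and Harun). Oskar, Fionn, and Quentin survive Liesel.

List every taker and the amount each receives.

Zelie: $173,000; Priya: $24,500; Kira: $24,500; Harun: $24,500; Oskar: $73,500; Fionn: $73,500; Quentin: $73,500

Zelie first takes $75,000, leaving a balance of $392,000. Zelie then takes one-quarter of the balance ($98,000), for a total of $173,000. The remaining $294,000 passes to the descendants.
The descendants' portion ($294,000) is divided into 4 shares of $73,500: Oskar, Fionn, and Quentin each take $73,500; Sione's $73,500 share passes to Sione's issue.
Sione's share ($73,500) is divided into 3 shares of $24,500: Priya, Kira, and Harun each take $24,500.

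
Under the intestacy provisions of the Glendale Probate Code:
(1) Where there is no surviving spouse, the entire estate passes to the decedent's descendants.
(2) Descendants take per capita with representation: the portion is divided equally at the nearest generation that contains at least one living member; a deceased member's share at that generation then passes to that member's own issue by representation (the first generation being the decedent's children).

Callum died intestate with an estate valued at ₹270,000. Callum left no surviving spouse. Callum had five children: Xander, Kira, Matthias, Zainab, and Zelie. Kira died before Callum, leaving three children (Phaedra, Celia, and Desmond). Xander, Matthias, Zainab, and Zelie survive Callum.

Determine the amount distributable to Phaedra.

Phaedra receives ₹18,000.

The entire ₹270,000 passes to the descendants.
That amount (₹270,000) is divided into 5 shares of ₹54,000: Xander, Matthias, Zainab, and Zelie each take ₹54,000; Kira's ₹54,000 share passes to Kira's issue.
Kira's share (₹54,000) is divided into 3 shares of ₹18,000: Phaedra, Celia, and Desmond each take ₹18,000.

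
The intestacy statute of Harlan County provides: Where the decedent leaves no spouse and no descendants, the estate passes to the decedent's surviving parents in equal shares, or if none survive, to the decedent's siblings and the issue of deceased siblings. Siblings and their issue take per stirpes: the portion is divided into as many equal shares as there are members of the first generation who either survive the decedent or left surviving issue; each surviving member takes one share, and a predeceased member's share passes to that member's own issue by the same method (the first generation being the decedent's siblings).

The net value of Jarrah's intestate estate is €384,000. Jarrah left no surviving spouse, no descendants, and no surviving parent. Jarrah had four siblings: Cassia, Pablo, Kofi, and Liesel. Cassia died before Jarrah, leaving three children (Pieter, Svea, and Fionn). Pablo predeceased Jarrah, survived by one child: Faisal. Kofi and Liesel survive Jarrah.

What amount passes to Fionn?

Fionn receives €32,000.

The entire €384,000 passes to the siblings and their issue.
That amount (€384,000) is divided into 4 shares of €96,000: Kofi and Liesel each take €96,000; Cassia's €96,000 share passes to Cassia's issue; Pablo's €96,000 share passes to Pablo's issue.
Cassia's share (€96,000) is divided into 3 shares of €32,000: Pieter, Svea, and Fionn each take €32,000.
Pablo's share (€96,000) passes entirely to Faisal.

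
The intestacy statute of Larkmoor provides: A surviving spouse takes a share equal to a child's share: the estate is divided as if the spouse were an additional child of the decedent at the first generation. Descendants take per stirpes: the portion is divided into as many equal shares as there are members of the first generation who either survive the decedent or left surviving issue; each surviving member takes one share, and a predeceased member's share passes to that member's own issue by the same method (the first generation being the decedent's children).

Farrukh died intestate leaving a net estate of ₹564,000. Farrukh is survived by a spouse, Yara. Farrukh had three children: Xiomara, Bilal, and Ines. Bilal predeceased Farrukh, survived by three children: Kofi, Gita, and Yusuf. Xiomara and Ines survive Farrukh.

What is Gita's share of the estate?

The spouse counts as an additional share at the children's level, so there are 4 primary shares of ₹141,000. Yara takes one such share (₹141,000).
The children's combined portion (₹423,000) is divided into 3 shares of ₹141,000: Xiomara and Ines each take ₹141,000; Bilal's ₹141,000 share passes to Bilal's issue.
Bilal's share (₹141,000) is divided into 3 shares of ₹47,000: Kofi, Gita, and Yusuf each take ₹47,000.

Gita receives ₹47,000.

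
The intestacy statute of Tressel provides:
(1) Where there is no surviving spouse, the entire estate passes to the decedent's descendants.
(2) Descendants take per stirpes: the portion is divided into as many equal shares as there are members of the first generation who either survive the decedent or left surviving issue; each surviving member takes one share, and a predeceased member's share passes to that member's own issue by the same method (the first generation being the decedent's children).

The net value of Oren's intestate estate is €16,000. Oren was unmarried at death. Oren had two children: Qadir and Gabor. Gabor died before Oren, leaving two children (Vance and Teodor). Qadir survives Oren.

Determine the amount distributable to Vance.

Vance receives €4,000.

The entire €16,000 passes to the descendants.
That amount (€16,000) is divided into 2 shares of €8,000: Qadir takes €8,000; Gabor's €8,000 share passes to Gabor's issue.
Gabor's share (€8,000) is divided into 2 shares of €4,000: Vance and Teodor each take €4,000.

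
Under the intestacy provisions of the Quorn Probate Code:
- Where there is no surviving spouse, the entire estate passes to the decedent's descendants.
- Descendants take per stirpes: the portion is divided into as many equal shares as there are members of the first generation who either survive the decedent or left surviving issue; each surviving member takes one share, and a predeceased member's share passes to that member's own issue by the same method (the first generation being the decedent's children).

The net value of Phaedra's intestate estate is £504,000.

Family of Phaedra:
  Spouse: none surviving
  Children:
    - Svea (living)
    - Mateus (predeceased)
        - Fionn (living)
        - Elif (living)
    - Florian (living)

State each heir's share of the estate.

Svea: £168,000; Fionn: £84,000; Elif: £84,000; Florian: £168,000

The entire £504,000 passes to the descendants.
That amount (£504,000) is divided into 3 shares of £168,000: Svea and Florian each take £168,000; Mateus's £168,000 share passes to Mateus's issue.
Mateus's share (£168,000) is divided into 2 shares of £84,000: Fionn and Elif each take £84,000.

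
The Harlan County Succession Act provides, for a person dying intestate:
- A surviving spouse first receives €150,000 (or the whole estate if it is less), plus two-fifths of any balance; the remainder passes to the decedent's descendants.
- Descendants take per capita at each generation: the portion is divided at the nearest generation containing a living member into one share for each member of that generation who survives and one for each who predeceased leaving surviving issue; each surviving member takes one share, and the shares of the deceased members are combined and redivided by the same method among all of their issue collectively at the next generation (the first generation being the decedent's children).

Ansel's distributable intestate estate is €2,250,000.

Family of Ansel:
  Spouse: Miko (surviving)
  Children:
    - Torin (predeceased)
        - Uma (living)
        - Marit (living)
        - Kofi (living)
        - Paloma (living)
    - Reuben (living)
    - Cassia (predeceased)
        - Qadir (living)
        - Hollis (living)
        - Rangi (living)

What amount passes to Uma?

Miko first takes €150,000, leaving a balance of €2,100,000. Miko then takes two-fifths of the balance (€840,000), for a total of €990,000. The remaining €1,260,000 passes to the descendants.
The descendants' portion (€1,260,000) is divided at the children's generation into 3 shares of €420,000. Reuben takes €420,000. The 2 shares of the deceased (Torin and Cassia) are combined into a pool of €840,000.
That pool (€840,000) is divided at the grandchildren's generation equally among Uma, Marit, Kofi, Paloma, Qadir, Hollis, and Rangi: €120,000 each.

Uma receives €120,000.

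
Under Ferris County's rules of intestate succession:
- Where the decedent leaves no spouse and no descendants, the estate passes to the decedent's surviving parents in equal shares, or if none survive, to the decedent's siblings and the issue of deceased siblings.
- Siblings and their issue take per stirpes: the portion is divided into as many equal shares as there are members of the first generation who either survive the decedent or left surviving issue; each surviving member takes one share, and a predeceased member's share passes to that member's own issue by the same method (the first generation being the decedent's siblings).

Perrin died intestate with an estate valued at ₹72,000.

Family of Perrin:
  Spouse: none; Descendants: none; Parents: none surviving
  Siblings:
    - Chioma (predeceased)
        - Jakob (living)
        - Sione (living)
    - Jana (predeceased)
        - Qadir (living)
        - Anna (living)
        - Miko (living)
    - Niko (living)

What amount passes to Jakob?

The entire ₹72,000 passes to the siblings and their issue.
That amount (₹72,000) is divided into 3 shares of ₹24,000: Niko takes ₹24,000; Chioma's ₹24,000 share passes to Chioma's issue; Jana's ₹24,000 share passes to Jana's issue.
Chioma's share (₹24,000) is divided into 2 shares of ₹12,000: Jakob and Sione each take ₹12,000.
Jana's share (₹24,000) is divided into 3 shares of ₹8,000: Qadir, Anna, and Miko each take ₹8,000.

Jakob receives ₹12,000.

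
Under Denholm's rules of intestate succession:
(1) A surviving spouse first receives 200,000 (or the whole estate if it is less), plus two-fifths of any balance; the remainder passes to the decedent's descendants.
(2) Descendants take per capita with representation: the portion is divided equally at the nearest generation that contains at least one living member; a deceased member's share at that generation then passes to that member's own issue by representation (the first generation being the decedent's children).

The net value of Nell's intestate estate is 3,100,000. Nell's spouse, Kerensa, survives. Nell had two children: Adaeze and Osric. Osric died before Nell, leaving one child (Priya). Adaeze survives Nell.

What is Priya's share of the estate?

Priya receives 870,000.

Kerensa first takes 200,000, leaving a balance of 2,900,000. Kerensa then takes two-fifths of the balance (1,160,000), for a total of 1,360,000. The remaining 1,740,000 passes to the descendants.
The descendants' portion (1,740,000) is divided into 2 shares of 870,000: Adaeze takes 870,000; Osric's 870,000 share passes to Osric's issue.
Osric's share (870,000) passes entirely to Priya.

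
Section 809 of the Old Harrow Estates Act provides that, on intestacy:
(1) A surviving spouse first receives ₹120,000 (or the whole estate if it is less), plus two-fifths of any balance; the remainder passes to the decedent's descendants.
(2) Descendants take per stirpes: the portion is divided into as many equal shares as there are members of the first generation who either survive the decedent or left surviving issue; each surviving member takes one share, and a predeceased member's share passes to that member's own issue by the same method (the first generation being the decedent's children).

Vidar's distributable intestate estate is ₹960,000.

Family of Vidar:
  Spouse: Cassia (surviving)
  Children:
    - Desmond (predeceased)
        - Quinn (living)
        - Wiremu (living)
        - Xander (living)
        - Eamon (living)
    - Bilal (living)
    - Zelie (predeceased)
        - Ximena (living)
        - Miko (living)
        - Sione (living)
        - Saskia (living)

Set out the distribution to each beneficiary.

Cassia: ₹456,000; Quinn: ₹42,000; Wiremu: ₹42,000; Xander: ₹42,000; Eamon: ₹42,000; Bilal: ₹168,000; Ximena: ₹42,000; Miko: ₹42,000; Sione: ₹42,000; Saskia: ₹42,000

Cassia first takes ₹120,000, leaving a balance of ₹840,000. Cassia then takes two-fifths of the balance (₹336,000), for a total of ₹456,000. The remaining ₹504,000 passes to the descendants.
The descendants' portion (₹504,000) is divided into 3 shares of ₹168,000: Bilal takes ₹168,000; Desmond's ₹168,000 share passes to Desmond's issue; Zelie's ₹168,000 share passes to Zelie's issue.
Desmond's share (₹168,000) is divided into 4 shares of ₹42,000: Quinn, Wiremu, Xander, and Eamon each take ₹42,000.
Zelie's share (₹168,000) is divided into 4 shares of ₹42,000: Ximena, Miko, Sione, and Saskia each take ₹42,000.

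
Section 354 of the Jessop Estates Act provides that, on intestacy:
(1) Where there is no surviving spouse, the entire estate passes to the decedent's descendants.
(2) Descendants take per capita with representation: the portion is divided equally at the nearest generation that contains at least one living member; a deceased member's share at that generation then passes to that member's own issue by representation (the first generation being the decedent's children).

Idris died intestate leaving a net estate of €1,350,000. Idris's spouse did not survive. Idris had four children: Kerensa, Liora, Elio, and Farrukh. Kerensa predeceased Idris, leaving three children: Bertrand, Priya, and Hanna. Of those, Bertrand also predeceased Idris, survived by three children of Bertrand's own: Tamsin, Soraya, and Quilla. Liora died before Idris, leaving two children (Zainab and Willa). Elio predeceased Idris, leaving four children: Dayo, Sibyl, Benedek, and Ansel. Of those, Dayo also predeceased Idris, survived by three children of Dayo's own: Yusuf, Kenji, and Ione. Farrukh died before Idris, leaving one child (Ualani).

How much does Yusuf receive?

The entire €1,350,000 passes to the descendants.
No child survives, so the initial division is made at the grandchildren's generation.
That amount (€1,350,000) is divided into 10 shares of €135,000: Priya, Hanna, Zainab, Willa, Sibyl, Benedek, Ansel, and Ualani each take €135,000; Bertrand's €135,000 share passes to Bertrand's issue; Dayo's €135,000 share passes to Dayo's issue.
Bertrand's share (€135,000) is divided into 3 shares of €45,000: Tamsin, Soraya, and Quilla each take €45,000.
Dayo's share (€135,000) is divided into 3 shares of €45,000: Yusuf, Kenji, and Ione each take €45,000.

Yusuf receives €45,000.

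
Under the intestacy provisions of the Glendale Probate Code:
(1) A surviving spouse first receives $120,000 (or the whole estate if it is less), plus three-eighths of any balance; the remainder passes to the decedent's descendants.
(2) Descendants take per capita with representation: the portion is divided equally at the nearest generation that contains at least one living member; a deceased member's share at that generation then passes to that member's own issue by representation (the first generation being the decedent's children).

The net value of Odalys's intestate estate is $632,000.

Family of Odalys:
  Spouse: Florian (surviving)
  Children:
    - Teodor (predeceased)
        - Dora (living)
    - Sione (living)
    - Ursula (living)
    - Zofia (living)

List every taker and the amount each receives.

Florian first takes $120,000, leaving a balance of $512,000. Florian then takes three-eighths of the balance ($192,000), for a total of $312,000. The remaining $320,000 passes to the descendants.
The descendants' portion ($320,000) is divided into 4 shares of $80,000: Sione, Ursula, and Zofia each take $80,000; Teodor's $80,000 share passes to Teodor's issue.
Teodor's share ($80,000) passes entirely to Dora.

Florian: $312,000; Dora: $80,000; Sione: $80,000; Ursula: $80,000; Zofia: $80,000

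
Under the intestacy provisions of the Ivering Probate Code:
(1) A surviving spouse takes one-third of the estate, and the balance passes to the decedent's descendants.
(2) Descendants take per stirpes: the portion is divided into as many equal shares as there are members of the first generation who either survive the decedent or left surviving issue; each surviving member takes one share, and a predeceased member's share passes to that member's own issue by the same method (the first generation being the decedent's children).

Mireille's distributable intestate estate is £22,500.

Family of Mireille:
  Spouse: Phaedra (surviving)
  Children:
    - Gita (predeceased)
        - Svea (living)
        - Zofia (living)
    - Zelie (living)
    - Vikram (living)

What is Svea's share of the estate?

Svea receives £2,500.

Phaedra takes one-third of £22,500 = £7,500. The remaining £15,000 passes to the descendants.
The descendants' portion (£15,000) is divided into 3 shares of £5,000: Zelie and Vikram each take £5,000; Gita's £5,000 share passes to Gita's issue.
Gita's share (£5,000) is divided into 2 shares of £2,500: Svea and Zofia each take £2,500.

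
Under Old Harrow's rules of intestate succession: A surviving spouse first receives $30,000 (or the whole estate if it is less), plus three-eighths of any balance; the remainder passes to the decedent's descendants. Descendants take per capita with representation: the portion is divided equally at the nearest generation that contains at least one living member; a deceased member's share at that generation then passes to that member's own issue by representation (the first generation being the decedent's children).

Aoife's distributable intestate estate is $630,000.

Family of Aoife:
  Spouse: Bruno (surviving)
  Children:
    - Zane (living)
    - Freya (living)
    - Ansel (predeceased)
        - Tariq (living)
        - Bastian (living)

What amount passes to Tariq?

Bruno first takes $30,000, leaving a balance of $600,000. Bruno then takes three-eighths of the balance ($225,000), for a total of $255,000. The remaining $375,000 passes to the descendants.
The descendants' portion ($375,000) is divided into 3 shares of $125,000: Zane and Freya each take $125,000; Ansel's $125,000 share passes to Ansel's issue.
Ansel's share ($125,000) is divided into 2 shares of $62,500: Tariq and Bastian each take $62,500.

Tariq receives $62,500.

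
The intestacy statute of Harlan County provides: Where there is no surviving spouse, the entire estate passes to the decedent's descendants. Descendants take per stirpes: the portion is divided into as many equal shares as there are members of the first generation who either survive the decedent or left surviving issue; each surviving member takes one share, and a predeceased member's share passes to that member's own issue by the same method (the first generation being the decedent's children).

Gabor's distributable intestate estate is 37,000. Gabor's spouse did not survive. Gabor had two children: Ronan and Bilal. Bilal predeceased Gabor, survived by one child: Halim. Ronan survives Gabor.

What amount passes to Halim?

The entire 37,000 passes to the descendants.
That amount (37,000) is divided into 2 shares of 18,500: Ronan takes 18,500; Bilal's 18,500 share passes to Bilal's issue.
Bilal's share (18,500) passes entirely to Halim.

Halim receives 18,500.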